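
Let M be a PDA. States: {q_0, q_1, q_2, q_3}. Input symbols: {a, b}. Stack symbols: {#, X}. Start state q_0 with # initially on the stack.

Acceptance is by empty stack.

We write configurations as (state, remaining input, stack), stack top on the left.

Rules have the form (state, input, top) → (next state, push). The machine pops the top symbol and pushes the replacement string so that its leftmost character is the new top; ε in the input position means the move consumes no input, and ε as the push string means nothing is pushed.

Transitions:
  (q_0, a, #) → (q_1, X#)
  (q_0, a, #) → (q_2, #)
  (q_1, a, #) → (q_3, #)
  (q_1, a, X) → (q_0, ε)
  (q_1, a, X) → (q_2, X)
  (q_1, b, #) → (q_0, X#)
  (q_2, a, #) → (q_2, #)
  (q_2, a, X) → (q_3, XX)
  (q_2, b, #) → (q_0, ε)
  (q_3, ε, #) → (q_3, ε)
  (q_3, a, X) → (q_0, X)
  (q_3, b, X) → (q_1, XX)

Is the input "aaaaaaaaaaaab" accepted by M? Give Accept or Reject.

One accepting computation: (q_0, aaaaaaaaaaaab, #) ⊢ (q_1, aaaaaaaaaaab, X#) ⊢ (q_0, aaaaaaaaaab, #) ⊢ (q_1, aaaaaaaaab, X#) ⊢ (q_0, aaaaaaaab, #) ⊢ (q_1, aaaaaaab, X#) ⊢ (q_0, aaaaaab, #) ⊢ (q_1, aaaaab, X#) ⊢ (q_0, aaaab, #) ⊢ (q_1, aaab, X#) ⊢ (q_0, aab, #) ⊢ (q_2, ab, #) ⊢ (q_2, b, #) ⊢ (q_0, ε, ε)
All input consumed and the stack is empty.

Accept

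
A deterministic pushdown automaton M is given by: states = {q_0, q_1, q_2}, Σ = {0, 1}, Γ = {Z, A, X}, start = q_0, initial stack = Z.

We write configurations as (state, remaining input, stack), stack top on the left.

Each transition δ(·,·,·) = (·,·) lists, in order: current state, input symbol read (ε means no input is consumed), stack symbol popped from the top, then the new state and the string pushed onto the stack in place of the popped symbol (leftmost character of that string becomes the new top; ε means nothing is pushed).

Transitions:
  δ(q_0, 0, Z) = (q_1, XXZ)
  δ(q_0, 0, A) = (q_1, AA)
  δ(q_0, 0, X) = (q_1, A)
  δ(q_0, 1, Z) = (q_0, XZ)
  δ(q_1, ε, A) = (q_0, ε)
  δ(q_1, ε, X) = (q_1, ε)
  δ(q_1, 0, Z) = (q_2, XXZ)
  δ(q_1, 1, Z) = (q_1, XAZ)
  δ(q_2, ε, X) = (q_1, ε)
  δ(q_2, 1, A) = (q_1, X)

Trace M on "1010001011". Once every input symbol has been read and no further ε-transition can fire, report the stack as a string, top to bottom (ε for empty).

XZ

(q_0, 1010001011, Z)
  read 1, top Z: go to q_0, push XZ → (q_0, 010001011, XZ)
  read 0, top X: go to q_1, push A → (q_1, 10001011, AZ)
  ε-move, top A: go to q_0, push ε → (q_0, 10001011, Z)
  read 1, top Z: go to q_0, push XZ → (q_0, 0001011, XZ)
  read 0, top X: go to q_1, push A → (q_1, 001011, AZ)
  ε-move, top A: go to q_0, push ε → (q_0, 001011, Z)
  read 0, top Z: go to q_1, push XXZ → (q_1, 01011, XXZ)
  ε-move, top X: go to q_1, push ε → (q_1, 01011, XZ)
  ε-move, top X: go to q_1, push ε → (q_1, 01011, Z)
  read 0, top Z: go to q_2, push XXZ → (q_2, 1011, XXZ)
  ε-move, top X: go to q_1, push ε → (q_1, 1011, XZ)
  ε-move, top X: go to q_1, push ε → (q_1, 1011, Z)
  read 1, top Z: go to q_1, push XAZ → (q_1, 011, XAZ)
  ε-move, top X: go to q_1, push ε → (q_1, 011, AZ)
  ε-move, top A: go to q_0, push ε → (q_0, 011, Z)
  read 0, top Z: go to q_1, push XXZ → (q_1, 11, XXZ)
  ε-move, top X: go to q_1, push ε → (q_1, 11, XZ)
  ε-move, top X: go to q_1, push ε → (q_1, 11, Z)
  read 1, top Z: go to q_1, push XAZ → (q_1, 1, XAZ)
  ε-move, top X: go to q_1, push ε → (q_1, 1, AZ)
  ε-move, top A: go to q_0, push ε → (q_0, 1, Z)
  read 1, top Z: go to q_0, push XZ → (q_0, ε, XZ)
All input consumed in state q_0 with stack XZ.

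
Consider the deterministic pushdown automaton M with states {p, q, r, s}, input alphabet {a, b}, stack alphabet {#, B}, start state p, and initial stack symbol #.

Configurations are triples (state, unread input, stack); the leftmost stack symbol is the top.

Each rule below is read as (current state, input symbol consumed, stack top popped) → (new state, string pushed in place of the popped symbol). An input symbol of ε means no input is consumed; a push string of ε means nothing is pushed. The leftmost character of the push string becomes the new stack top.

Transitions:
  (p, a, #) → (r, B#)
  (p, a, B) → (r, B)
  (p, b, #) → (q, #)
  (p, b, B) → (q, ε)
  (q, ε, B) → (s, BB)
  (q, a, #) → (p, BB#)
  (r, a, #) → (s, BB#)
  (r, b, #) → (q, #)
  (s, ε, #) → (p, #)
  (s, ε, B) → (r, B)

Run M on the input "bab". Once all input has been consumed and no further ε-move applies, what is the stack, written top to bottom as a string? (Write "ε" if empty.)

BB#

(p, bab, #)
  read b, top #: go to q, push # → (q, ab, #)
  read a, top #: go to p, push BB# → (p, b, BB#)
  read b, top B: go to q, push ε → (q, ε, B#)
  ε-move, top B: go to s, push BB → (s, ε, BB#)
  ε-move, top B: go to r, push B → (r, ε, BB#)
All input consumed in state r with stack BB#.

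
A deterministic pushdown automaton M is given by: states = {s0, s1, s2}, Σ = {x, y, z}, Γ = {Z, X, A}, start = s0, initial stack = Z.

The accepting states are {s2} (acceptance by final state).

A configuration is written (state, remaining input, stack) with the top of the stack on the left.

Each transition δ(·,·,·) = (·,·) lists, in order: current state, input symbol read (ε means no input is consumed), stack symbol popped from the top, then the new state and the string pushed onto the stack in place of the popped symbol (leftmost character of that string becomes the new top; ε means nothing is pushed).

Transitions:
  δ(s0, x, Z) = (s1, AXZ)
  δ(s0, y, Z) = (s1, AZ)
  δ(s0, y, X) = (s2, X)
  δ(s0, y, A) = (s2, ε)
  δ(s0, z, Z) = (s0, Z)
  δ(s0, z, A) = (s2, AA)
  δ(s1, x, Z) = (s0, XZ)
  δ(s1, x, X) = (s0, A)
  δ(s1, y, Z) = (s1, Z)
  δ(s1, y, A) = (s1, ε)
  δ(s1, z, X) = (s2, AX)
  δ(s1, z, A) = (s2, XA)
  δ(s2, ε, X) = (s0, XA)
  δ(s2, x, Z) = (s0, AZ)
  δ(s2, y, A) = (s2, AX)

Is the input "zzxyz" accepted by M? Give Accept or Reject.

(s0, zzxyz, Z) ⊢ (s0, zxyz, Z) ⊢ (s0, xyz, Z) ⊢ (s1, yz, AXZ) ⊢ (s1, z, XZ) ⊢ (s2, ε, AXZ)
All input consumed; state s2 ∈ F.

Accept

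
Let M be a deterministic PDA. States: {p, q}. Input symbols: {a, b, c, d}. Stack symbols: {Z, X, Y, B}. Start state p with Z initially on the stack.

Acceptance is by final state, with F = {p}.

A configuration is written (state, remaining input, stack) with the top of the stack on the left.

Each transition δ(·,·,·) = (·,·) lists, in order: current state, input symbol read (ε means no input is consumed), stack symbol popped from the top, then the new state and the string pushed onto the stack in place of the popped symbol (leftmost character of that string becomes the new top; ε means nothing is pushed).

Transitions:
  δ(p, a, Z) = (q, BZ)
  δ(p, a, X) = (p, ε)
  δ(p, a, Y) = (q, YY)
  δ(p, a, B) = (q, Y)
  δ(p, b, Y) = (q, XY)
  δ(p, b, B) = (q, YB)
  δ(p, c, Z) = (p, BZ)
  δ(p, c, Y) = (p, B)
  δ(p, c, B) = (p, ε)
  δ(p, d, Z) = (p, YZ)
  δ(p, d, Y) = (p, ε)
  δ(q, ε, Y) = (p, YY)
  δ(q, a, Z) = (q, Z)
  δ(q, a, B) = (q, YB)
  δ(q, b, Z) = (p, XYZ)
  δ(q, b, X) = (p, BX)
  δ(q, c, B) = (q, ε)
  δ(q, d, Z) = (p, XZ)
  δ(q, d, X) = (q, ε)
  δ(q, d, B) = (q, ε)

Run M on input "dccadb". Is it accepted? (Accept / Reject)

Accept

(p, dccadb, Z)
  read d, top Z: go to p, push YZ → (p, ccadb, YZ)
  read c, top Y: go to p, push B → (p, cadb, BZ)
  read c, top B: go to p, push ε → (p, adb, Z)
  read a, top Z: go to q, push BZ → (q, db, BZ)
  read d, top B: go to q, push ε → (q, b, Z)
  read b, top Z: go to p, push XYZ → (p, ε, XYZ)
All input consumed; state p ∈ F.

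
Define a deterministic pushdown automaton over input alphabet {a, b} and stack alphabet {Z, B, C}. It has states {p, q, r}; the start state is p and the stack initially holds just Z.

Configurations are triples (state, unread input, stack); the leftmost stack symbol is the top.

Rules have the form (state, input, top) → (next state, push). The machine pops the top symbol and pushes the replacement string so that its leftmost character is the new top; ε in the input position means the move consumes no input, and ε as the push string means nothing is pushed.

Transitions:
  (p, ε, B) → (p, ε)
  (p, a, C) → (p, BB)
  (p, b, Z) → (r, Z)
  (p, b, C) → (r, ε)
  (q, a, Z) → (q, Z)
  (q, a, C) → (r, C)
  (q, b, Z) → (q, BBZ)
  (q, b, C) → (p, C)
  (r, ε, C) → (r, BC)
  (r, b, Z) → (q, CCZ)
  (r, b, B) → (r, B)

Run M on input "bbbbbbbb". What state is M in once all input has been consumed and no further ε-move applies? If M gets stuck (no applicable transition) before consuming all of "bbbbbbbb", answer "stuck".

(p, bbbbbbbb, Z) ⊢ (r, bbbbbbb, Z) ⊢ (q, bbbbbb, CCZ) ⊢ (p, bbbbb, CCZ) ⊢ (r, bbbb, CZ) ⊢ (r, bbbb, BCZ) ⊢ (r, bbb, BCZ) ⊢ (r, bb, BCZ) ⊢ (r, b, BCZ) ⊢ (r, ε, BCZ)
All input consumed; M is in state r.

r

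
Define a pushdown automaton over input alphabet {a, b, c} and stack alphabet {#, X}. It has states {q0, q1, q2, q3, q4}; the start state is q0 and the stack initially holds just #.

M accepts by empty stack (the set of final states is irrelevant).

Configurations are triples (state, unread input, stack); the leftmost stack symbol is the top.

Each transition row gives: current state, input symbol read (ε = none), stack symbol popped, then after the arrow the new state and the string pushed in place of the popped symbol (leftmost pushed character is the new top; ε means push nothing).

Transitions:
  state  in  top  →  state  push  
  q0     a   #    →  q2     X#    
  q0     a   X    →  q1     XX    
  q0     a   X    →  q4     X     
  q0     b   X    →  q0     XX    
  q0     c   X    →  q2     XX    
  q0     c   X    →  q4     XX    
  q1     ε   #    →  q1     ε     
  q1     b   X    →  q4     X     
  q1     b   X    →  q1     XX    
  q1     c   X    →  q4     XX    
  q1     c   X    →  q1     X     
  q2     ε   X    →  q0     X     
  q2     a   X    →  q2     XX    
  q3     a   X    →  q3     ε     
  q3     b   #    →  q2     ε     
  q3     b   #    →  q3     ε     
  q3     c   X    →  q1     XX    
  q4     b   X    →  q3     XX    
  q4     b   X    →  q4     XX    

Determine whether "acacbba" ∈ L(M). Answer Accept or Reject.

No computation consumes all input and empties the stack.

Reject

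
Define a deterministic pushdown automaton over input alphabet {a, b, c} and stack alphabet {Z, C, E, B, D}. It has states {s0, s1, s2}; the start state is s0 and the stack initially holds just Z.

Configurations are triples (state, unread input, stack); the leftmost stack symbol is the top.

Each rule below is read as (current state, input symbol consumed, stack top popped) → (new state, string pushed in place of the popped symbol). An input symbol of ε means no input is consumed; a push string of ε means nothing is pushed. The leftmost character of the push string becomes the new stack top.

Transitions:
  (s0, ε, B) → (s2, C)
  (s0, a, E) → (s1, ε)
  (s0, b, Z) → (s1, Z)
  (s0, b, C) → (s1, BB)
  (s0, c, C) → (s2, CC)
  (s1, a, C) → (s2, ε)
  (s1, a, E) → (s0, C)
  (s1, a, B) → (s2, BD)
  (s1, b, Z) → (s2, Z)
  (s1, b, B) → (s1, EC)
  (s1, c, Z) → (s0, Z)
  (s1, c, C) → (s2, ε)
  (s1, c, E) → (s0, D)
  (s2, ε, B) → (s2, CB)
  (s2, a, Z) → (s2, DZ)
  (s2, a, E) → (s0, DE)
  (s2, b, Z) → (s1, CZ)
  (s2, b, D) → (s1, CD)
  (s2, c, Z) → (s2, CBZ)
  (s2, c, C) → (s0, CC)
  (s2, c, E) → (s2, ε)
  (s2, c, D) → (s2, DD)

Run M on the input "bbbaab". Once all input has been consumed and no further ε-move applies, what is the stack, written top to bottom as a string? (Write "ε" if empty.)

CDZ

(s0, bbbaab, Z)
  read b, top Z: go to s1, push Z → (s1, bbaab, Z)
  read b, top Z: go to s2, push Z → (s2, baab, Z)
  read b, top Z: go to s1, push CZ → (s1, aab, CZ)
  read a, top C: go to s2, push ε → (s2, ab, Z)
  read a, top Z: go to s2, push DZ → (s2, b, DZ)
  read b, top D: go to s1, push CD → (s1, ε, CDZ)
All input consumed in state s1 with stack CDZ.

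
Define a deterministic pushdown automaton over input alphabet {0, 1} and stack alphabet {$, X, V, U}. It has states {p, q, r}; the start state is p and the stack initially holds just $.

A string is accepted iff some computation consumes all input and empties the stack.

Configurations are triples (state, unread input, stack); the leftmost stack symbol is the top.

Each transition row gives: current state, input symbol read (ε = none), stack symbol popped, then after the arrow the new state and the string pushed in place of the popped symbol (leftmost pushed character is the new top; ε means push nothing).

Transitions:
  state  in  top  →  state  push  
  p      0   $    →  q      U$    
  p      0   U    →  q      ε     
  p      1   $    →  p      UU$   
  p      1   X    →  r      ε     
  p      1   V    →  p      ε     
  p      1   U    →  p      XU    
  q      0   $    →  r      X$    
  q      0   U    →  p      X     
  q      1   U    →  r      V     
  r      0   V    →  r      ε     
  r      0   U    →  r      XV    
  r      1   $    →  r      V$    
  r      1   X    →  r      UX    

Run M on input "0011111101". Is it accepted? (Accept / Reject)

(p, 0011111101, $)
  read 0, top $: go to q, push U$ → (q, 011111101, U$)
  read 0, top U: go to p, push X → (p, 11111101, X$)
  read 1, top X: go to r, push ε → (r, 1111101, $)
  read 1, top $: go to r, push V$ → (r, 111101, V$)
No transition applies at (r, 111101, V$); input not fully consumed.

Reject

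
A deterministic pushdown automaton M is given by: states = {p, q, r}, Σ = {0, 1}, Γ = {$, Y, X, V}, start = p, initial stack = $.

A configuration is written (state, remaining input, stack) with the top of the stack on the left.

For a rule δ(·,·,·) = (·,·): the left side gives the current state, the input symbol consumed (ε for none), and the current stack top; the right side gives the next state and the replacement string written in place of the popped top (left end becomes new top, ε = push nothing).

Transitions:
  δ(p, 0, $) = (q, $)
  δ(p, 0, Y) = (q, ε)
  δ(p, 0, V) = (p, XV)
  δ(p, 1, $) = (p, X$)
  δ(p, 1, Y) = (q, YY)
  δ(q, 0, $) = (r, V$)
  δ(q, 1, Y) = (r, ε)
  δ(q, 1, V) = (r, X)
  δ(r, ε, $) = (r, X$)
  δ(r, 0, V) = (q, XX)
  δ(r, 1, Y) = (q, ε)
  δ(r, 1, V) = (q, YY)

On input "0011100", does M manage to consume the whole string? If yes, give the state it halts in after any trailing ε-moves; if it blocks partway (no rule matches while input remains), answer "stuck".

(p, 0011100, $)
  read 0, top $: go to q, push $ → (q, 011100, $)
  read 0, top $: go to r, push V$ → (r, 11100, V$)
  read 1, top V: go to q, push YY → (q, 1100, YY$)
  read 1, top Y: go to r, push ε → (r, 100, Y$)
  read 1, top Y: go to q, push ε → (q, 00, $)
  read 0, top $: go to r, push V$ → (r, 0, V$)
  read 0, top V: go to q, push XX → (q, ε, XX$)
All input consumed; M is in state q.

q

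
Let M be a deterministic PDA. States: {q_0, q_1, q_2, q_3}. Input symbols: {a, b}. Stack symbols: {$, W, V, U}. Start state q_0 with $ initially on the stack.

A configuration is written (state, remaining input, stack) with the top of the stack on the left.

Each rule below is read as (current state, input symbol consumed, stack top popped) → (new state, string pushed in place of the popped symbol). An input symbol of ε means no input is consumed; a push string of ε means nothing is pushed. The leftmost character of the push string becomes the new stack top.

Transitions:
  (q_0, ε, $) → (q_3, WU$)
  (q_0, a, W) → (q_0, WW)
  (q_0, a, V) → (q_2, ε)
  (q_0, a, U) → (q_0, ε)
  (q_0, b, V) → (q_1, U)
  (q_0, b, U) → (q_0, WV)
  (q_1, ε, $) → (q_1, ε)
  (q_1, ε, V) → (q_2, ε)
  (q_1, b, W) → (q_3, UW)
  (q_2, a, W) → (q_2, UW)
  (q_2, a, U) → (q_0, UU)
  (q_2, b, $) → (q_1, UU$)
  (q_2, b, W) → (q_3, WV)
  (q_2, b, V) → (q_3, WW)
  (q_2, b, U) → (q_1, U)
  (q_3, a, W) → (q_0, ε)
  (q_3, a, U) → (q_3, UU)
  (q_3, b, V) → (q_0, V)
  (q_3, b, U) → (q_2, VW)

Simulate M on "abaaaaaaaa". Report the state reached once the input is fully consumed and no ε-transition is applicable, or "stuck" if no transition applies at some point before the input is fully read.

(q_0, abaaaaaaaa, $)
  ε-move, top $: go to q_3, push WU$ → (q_3, abaaaaaaaa, WU$)
  read a, top W: go to q_0, push ε → (q_0, baaaaaaaa, U$)
  read b, top U: go to q_0, push WV → (q_0, aaaaaaaa, WV$)
  read a, top W: go to q_0, push WW → (q_0, aaaaaaa, WWV$)
  read a, top W: go to q_0, push WW → (q_0, aaaaaa, WWWV$)
  read a, top W: go to q_0, push WW → (q_0, aaaaa, WWWWV$)
  read a, top W: go to q_0, push WW → (q_0, aaaa, WWWWWV$)
  read a, top W: go to q_0, push WW → (q_0, aaa, WWWWWWV$)
  read a, top W: go to q_0, push WW → (q_0, aa, WWWWWWWV$)
  read a, top W: go to q_0, push WW → (q_0, a, WWWWWWWWV$)
  read a, top W: go to q_0, push WW → (q_0, ε, WWWWWWWWWV$)
All input consumed; M is in state q_0.

q_0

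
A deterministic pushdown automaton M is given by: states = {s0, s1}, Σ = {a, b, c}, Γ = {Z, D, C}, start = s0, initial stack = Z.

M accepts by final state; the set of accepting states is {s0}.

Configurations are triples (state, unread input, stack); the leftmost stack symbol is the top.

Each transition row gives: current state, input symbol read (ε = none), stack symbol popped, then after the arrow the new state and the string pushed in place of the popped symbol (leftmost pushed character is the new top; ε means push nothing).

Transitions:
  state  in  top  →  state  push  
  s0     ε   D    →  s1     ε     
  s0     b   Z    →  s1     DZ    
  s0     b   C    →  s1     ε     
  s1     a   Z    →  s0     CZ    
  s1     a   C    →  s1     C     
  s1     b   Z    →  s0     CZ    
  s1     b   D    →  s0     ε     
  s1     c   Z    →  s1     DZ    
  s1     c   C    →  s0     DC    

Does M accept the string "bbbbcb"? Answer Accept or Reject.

Reject

(s0, bbbbcb, Z) ⊢ (s1, bbbcb, DZ) ⊢ (s0, bbcb, Z) ⊢ (s1, bcb, DZ) ⊢ (s0, cb, Z)
No transition applies at (s0, cb, Z); input not fully consumed.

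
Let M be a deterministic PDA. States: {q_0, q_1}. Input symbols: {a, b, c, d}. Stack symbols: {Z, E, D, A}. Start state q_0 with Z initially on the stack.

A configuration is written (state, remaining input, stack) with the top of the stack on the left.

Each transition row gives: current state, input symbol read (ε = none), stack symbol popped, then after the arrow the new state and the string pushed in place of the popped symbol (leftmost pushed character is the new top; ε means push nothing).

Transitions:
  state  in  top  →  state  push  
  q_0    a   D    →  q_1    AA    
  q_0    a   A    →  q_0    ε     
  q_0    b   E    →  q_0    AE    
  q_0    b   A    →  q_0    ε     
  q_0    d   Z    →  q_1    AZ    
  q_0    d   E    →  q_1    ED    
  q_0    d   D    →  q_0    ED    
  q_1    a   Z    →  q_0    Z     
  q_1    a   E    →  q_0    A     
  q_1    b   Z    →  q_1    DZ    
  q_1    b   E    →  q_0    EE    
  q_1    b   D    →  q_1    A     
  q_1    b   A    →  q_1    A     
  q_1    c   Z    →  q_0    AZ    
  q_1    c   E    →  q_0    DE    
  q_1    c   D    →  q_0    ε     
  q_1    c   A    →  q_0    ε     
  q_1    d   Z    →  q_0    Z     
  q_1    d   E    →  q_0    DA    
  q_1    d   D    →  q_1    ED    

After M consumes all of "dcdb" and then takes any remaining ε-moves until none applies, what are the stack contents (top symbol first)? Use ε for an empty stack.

AZ

(q_0, dcdb, Z) ⊢ (q_1, cdb, AZ) ⊢ (q_0, db, Z) ⊢ (q_1, b, AZ) ⊢ (q_1, ε, AZ)
All input consumed in state q_1 with stack AZ.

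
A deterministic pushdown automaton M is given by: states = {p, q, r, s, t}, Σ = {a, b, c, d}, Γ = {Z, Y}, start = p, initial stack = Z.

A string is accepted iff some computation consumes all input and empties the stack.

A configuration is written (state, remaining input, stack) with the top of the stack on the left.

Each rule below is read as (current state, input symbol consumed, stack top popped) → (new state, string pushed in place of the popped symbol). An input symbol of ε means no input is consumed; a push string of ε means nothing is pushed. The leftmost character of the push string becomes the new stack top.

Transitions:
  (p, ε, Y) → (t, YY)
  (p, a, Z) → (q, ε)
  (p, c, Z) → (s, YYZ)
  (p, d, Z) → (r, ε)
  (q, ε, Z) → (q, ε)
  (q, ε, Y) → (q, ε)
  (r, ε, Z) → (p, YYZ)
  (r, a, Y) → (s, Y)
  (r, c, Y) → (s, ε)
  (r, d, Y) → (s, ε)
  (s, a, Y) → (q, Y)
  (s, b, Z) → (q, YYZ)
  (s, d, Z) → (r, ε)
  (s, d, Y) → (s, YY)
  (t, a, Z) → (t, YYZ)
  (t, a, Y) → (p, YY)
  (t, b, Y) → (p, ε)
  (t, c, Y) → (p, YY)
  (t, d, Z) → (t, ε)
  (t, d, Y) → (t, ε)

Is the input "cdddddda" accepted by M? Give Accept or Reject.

Accept

(p, cdddddda, Z)
  read c, top Z: go to s, push YYZ → (s, dddddda, YYZ)
  read d, top Y: go to s, push YY → (s, ddddda, YYYZ)
  read d, top Y: go to s, push YY → (s, dddda, YYYYZ)
  read d, top Y: go to s, push YY → (s, ddda, YYYYYZ)
  read d, top Y: go to s, push YY → (s, dda, YYYYYYZ)
  read d, top Y: go to s, push YY → (s, da, YYYYYYYZ)
  read d, top Y: go to s, push YY → (s, a, YYYYYYYYZ)
  read a, top Y: go to q, push Y → (q, ε, YYYYYYYYZ)
  ε-move, top Y: go to q, push ε → (q, ε, YYYYYYYZ)
  ε-move, top Y: go to q, push ε → (q, ε, YYYYYYZ)
  ε-move, top Y: go to q, push ε → (q, ε, YYYYYZ)
  ε-move, top Y: go to q, push ε → (q, ε, YYYYZ)
  ε-move, top Y: go to q, push ε → (q, ε, YYYZ)
  ε-move, top Y: go to q, push ε → (q, ε, YYZ)
  ε-move, top Y: go to q, push ε → (q, ε, YZ)
  ε-move, top Y: go to q, push ε → (q, ε, Z)
  ε-move, top Z: go to q, push ε → (q, ε, ε)
All input consumed and the stack is empty.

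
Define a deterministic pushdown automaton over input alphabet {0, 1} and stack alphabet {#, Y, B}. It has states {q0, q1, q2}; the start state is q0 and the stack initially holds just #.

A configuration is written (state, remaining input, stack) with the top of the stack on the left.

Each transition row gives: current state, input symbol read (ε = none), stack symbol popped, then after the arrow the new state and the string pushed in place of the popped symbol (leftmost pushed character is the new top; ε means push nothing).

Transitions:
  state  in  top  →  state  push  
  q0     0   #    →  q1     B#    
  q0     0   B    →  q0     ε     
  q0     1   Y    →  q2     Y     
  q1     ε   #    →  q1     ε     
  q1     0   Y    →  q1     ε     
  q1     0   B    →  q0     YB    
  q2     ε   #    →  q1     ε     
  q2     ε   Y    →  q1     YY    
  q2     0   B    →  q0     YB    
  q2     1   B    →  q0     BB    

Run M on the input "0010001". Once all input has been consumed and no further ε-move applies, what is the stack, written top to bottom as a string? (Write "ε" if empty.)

(q0, 0010001, #)
  read 0, top #: go to q1, push B# → (q1, 010001, B#)
  read 0, top B: go to q0, push YB → (q0, 10001, YB#)
  read 1, top Y: go to q2, push Y → (q2, 0001, YB#)
  ε-move, top Y: go to q1, push YY → (q1, 0001, YYB#)
  read 0, top Y: go to q1, push ε → (q1, 001, YB#)
  read 0, top Y: go to q1, push ε → (q1, 01, B#)
  read 0, top B: go to q0, push YB → (q0, 1, YB#)
  read 1, top Y: go to q2, push Y → (q2, ε, YB#)
  ε-move, top Y: go to q1, push YY → (q1, ε, YYB#)
All input consumed in state q1 with stack YYB#.

YYB#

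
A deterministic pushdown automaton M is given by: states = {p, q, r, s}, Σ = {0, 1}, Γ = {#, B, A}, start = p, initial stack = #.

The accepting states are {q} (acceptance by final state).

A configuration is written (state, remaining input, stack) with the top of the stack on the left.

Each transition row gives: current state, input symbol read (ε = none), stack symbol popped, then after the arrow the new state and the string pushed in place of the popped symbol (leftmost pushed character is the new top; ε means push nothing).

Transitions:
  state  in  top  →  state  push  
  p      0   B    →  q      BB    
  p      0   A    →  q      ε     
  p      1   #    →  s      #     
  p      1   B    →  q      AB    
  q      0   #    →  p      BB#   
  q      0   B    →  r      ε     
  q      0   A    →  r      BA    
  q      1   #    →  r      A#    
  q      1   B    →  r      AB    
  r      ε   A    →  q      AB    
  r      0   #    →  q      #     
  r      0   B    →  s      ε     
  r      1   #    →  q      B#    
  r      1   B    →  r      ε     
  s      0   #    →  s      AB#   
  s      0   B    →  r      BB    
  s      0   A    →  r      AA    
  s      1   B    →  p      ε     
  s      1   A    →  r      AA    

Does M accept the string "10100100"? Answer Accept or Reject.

(p, 10100100, #)
  read 1, top #: go to s, push # → (s, 0100100, #)
  read 0, top #: go to s, push AB# → (s, 100100, AB#)
  read 1, top A: go to r, push AA → (r, 00100, AAB#)
  ε-move, top A: go to q, push AB → (q, 00100, ABAB#)
  read 0, top A: go to r, push BA → (r, 0100, BABAB#)
  read 0, top B: go to s, push ε → (s, 100, ABAB#)
  read 1, top A: go to r, push AA → (r, 00, AABAB#)
  ε-move, top A: go to q, push AB → (q, 00, ABABAB#)
  read 0, top A: go to r, push BA → (r, 0, BABABAB#)
  read 0, top B: go to s, push ε → (s, ε, ABABAB#)
All input consumed; state s ∉ F and no further ε-move applies.

Reject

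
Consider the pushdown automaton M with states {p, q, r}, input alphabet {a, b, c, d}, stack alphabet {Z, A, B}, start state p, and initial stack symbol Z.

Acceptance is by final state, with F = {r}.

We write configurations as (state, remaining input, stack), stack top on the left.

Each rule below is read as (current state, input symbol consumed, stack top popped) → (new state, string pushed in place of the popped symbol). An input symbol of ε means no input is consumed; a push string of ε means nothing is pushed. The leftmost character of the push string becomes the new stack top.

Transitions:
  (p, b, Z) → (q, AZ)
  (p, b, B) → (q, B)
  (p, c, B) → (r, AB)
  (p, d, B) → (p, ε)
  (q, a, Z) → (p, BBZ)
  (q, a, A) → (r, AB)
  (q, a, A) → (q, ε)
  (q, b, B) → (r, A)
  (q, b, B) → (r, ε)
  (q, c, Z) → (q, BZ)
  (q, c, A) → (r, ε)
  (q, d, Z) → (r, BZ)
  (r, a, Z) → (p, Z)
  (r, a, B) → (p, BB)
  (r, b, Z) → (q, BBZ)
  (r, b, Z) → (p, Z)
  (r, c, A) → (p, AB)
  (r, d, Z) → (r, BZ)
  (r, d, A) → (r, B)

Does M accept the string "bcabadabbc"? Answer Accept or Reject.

No computation consumes all input and reaches a final state.

Reject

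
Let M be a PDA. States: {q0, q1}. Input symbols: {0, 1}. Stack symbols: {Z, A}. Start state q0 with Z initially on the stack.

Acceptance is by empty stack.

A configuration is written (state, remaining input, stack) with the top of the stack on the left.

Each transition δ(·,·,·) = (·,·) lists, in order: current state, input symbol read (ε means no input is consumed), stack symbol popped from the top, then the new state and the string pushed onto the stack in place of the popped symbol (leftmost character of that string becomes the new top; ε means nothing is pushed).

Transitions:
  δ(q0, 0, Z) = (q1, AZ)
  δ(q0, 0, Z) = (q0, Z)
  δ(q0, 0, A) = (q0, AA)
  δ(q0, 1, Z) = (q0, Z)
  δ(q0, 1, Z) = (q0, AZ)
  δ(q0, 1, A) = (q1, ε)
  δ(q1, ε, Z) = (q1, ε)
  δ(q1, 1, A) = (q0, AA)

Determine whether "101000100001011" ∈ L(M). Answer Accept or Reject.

Accept

One accepting computation: (q0, 101000100001011, Z) ⊢ (q0, 01000100001011, Z) ⊢ (q0, 1000100001011, Z) ⊢ (q0, 000100001011, Z) ⊢ (q0, 00100001011, Z) ⊢ (q0, 0100001011, Z) ⊢ (q0, 100001011, Z) ⊢ (q0, 00001011, Z) ⊢ (q0, 0001011, Z) ⊢ (q0, 001011, Z) ⊢ (q0, 01011, Z) ⊢ (q0, 1011, Z) ⊢ (q0, 011, Z) ⊢ (q0, 11, Z) ⊢ (q0, 1, AZ) ⊢ (q1, ε, Z) ⊢ (q1, ε, ε)
All input consumed and the stack is empty.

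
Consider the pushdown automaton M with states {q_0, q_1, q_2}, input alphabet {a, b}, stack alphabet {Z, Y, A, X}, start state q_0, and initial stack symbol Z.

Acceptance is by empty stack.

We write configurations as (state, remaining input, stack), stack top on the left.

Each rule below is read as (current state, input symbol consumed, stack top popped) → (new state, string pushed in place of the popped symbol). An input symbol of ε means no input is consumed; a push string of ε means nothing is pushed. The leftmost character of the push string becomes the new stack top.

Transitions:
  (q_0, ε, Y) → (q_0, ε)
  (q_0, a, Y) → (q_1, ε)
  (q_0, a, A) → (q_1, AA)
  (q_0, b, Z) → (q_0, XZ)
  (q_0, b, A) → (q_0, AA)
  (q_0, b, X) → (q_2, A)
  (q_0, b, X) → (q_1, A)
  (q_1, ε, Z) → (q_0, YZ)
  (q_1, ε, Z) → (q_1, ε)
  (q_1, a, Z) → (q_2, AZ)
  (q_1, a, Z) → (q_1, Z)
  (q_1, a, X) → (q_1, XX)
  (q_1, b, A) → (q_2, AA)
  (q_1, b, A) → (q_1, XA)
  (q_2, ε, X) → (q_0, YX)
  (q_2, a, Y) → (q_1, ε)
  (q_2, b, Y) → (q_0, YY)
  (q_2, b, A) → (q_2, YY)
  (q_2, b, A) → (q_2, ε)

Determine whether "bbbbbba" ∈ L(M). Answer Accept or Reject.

One accepting computation: (q_0, bbbbbba, Z) ⊢ (q_0, bbbbba, XZ) ⊢ (q_1, bbbba, AZ) ⊢ (q_2, bbba, AAZ) ⊢ (q_2, bba, AZ) ⊢ (q_2, ba, YYZ) ⊢ (q_0, a, YYYZ) ⊢ (q_0, a, YYZ) ⊢ (q_0, a, YZ) ⊢ (q_1, ε, Z) ⊢ (q_1, ε, ε)
All input consumed and the stack is empty.

Accept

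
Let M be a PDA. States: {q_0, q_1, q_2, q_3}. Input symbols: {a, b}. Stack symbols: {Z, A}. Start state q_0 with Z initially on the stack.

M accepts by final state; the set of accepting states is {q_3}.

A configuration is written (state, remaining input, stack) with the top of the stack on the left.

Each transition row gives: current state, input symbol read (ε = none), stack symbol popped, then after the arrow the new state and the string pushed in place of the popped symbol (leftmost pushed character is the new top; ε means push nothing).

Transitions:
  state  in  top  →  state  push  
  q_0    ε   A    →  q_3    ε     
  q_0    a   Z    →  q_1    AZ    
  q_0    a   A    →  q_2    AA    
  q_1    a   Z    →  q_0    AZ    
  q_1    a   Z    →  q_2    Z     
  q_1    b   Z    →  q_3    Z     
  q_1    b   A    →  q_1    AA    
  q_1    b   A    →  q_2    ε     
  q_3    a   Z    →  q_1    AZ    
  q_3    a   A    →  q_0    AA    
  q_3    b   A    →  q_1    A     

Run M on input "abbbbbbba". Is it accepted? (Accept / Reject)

Reject

No computation consumes all input and reaches a final state.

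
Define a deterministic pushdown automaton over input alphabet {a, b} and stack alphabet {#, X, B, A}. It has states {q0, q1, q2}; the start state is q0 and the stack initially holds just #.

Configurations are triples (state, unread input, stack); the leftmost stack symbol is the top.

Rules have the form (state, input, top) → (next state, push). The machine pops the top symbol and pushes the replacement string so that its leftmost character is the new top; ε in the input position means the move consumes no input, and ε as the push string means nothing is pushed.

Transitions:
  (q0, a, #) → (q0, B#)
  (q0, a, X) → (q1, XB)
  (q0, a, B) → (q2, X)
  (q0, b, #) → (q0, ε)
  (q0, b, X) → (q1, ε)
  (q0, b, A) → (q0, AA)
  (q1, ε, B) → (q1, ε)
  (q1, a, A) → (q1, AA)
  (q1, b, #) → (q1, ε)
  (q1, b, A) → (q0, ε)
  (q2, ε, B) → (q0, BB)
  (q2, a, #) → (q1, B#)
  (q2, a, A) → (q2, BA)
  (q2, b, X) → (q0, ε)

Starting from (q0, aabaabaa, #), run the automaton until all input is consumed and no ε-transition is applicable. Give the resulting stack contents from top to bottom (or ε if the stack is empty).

X#

(q0, aabaabaa, #)
  read a, top #: go to q0, push B# → (q0, abaabaa, B#)
  read a, top B: go to q2, push X → (q2, baabaa, X#)
  read b, top X: go to q0, push ε → (q0, aabaa, #)
  read a, top #: go to q0, push B# → (q0, abaa, B#)
  read a, top B: go to q2, push X → (q2, baa, X#)
  read b, top X: go to q0, push ε → (q0, aa, #)
  read a, top #: go to q0, push B# → (q0, a, B#)
  read a, top B: go to q2, push X → (q2, ε, X#)
All input consumed in state q2 with stack X#.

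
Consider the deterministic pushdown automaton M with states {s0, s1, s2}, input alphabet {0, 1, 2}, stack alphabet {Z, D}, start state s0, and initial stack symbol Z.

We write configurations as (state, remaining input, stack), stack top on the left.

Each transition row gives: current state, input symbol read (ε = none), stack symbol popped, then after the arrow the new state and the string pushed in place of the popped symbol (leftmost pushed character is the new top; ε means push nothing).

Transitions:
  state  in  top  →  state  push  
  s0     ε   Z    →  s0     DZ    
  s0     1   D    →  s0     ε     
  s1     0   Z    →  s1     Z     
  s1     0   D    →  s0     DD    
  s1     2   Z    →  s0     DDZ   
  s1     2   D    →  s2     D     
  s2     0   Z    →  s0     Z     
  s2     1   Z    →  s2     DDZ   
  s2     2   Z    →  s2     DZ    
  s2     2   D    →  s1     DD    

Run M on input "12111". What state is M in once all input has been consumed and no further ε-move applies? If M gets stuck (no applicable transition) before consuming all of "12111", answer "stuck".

(s0, 12111, Z)
  ε-move, top Z: go to s0, push DZ → (s0, 12111, DZ)
  read 1, top D: go to s0, push ε → (s0, 2111, Z)
  ε-move, top Z: go to s0, push DZ → (s0, 2111, DZ)
No transition for (s0, 2, top D); M blocks with input 2111 remaining.

stuck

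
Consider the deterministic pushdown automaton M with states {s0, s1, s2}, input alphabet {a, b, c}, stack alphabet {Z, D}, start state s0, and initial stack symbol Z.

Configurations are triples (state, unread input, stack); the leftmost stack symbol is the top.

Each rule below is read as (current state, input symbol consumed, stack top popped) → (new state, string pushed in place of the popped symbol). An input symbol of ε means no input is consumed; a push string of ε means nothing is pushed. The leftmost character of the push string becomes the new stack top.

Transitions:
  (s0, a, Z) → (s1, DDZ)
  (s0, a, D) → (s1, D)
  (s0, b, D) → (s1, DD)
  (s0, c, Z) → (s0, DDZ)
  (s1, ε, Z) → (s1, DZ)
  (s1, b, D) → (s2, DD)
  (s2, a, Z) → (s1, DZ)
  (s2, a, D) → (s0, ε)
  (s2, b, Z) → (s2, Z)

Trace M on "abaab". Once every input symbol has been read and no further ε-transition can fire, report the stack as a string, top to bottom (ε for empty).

(s0, abaab, Z)
  read a, top Z: go to s1, push DDZ → (s1, baab, DDZ)
  read b, top D: go to s2, push DD → (s2, aab, DDDZ)
  read a, top D: go to s0, push ε → (s0, ab, DDZ)
  read a, top D: go to s1, push D → (s1, b, DDZ)
  read b, top D: go to s2, push DD → (s2, ε, DDDZ)
All input consumed in state s2 with stack DDDZ.

DDDZ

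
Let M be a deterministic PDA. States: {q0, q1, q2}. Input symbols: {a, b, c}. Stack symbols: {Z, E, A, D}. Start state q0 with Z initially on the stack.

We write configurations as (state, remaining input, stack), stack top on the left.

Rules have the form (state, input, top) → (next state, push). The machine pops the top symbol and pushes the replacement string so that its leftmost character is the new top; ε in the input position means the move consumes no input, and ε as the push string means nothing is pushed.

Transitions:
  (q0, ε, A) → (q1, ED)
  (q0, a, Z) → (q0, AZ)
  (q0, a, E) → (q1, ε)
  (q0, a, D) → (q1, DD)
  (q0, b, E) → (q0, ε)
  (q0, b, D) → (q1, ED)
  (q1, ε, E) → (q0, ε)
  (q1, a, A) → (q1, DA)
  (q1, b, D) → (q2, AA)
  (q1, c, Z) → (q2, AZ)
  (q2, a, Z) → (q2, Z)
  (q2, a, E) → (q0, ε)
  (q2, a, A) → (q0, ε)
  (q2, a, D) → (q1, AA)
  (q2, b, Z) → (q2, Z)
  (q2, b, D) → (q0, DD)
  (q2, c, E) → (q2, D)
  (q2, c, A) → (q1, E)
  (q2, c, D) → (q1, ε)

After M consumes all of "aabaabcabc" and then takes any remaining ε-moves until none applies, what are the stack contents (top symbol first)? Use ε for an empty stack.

(q0, aabaabcabc, Z)
  read a, top Z: go to q0, push AZ → (q0, abaabcabc, AZ)
  ε-move, top A: go to q1, push ED → (q1, abaabcabc, EDZ)
  ε-move, top E: go to q0, push ε → (q0, abaabcabc, DZ)
  read a, top D: go to q1, push DD → (q1, baabcabc, DDZ)
  read b, top D: go to q2, push AA → (q2, aabcabc, AADZ)
  read a, top A: go to q0, push ε → (q0, abcabc, ADZ)
  ε-move, top A: go to q1, push ED → (q1, abcabc, EDDZ)
  ε-move, top E: go to q0, push ε → (q0, abcabc, DDZ)
  read a, top D: go to q1, push DD → (q1, bcabc, DDDZ)
  read b, top D: go to q2, push AA → (q2, cabc, AADDZ)
  read c, top A: go to q1, push E → (q1, abc, EADDZ)
  ε-move, top E: go to q0, push ε → (q0, abc, ADDZ)
  ε-move, top A: go to q1, push ED → (q1, abc, EDDDZ)
  ε-move, top E: go to q0, push ε → (q0, abc, DDDZ)
  read a, top D: go to q1, push DD → (q1, bc, DDDDZ)
  read b, top D: go to q2, push AA → (q2, c, AADDDZ)
  read c, top A: go to q1, push E → (q1, ε, EADDDZ)
  ε-move, top E: go to q0, push ε → (q0, ε, ADDDZ)
  ε-move, top A: go to q1, push ED → (q1, ε, EDDDDZ)
  ε-move, top E: go to q0, push ε → (q0, ε, DDDDZ)
All input consumed in state q0 with stack DDDDZ.

DDDDZ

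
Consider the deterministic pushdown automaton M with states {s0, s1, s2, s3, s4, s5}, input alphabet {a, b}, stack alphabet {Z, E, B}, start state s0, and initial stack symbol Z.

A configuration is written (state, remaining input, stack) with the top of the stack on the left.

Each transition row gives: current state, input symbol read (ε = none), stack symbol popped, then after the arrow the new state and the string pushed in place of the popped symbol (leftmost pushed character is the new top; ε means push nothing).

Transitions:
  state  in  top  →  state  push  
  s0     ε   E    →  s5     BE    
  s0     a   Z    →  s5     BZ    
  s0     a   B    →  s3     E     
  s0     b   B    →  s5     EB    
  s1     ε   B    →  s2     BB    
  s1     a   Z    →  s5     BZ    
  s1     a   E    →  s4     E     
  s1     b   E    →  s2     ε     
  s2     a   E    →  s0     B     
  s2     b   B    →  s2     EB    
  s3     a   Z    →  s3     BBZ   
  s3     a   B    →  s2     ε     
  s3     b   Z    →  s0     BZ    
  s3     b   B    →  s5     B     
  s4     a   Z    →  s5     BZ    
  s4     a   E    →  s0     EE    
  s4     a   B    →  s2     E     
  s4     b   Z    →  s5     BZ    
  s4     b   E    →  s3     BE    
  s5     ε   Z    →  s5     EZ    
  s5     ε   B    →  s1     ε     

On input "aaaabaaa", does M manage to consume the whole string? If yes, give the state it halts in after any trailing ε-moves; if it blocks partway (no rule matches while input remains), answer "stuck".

(s0, aaaabaaa, Z) ⊢ (s5, aaabaaa, BZ) ⊢ (s1, aaabaaa, Z) ⊢ (s5, aabaaa, BZ) ⊢ (s1, aabaaa, Z) ⊢ (s5, abaaa, BZ) ⊢ (s1, abaaa, Z) ⊢ (s5, baaa, BZ) ⊢ (s1, baaa, Z)
No transition for (s1, b, top Z); M blocks with input baaa remaining.

stuck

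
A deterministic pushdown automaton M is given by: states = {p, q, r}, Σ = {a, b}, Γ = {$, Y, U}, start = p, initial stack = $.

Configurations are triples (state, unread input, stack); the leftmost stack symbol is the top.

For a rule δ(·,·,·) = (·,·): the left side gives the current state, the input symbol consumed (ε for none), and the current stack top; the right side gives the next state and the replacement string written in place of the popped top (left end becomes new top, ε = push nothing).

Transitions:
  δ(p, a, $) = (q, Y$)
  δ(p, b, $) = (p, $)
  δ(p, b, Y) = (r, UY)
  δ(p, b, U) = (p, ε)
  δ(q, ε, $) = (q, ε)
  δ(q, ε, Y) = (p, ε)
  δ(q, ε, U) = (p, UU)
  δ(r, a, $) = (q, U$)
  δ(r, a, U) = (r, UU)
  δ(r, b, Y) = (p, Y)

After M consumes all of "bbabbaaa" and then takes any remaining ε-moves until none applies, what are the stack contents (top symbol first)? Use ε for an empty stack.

(p, bbabbaaa, $) ⊢ (p, babbaaa, $) ⊢ (p, abbaaa, $) ⊢ (q, bbaaa, Y$) ⊢ (p, bbaaa, $) ⊢ (p, baaa, $) ⊢ (p, aaa, $) ⊢ (q, aa, Y$) ⊢ (p, aa, $) ⊢ (q, a, Y$) ⊢ (p, a, $) ⊢ (q, ε, Y$) ⊢ (p, ε, $)
All input consumed in state p with stack $.

$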